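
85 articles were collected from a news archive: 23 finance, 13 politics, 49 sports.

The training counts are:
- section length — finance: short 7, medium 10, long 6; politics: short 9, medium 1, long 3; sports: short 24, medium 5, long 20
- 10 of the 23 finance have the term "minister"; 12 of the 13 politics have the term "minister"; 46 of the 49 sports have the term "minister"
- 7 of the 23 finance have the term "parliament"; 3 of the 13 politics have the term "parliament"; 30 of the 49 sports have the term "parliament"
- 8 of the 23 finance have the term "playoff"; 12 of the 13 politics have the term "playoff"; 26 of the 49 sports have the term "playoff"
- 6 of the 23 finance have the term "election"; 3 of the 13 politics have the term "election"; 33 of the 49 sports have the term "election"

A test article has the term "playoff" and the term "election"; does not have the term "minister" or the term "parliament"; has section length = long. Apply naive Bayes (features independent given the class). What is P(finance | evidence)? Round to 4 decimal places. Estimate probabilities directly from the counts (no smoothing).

finance: (23/85) × (6/23) × (13/23) × (16/23) × (8/23) × (6/23) ≈ 0.0025184
politics: (13/85) × (3/13) × (1/13) × (10/13) × (12/13) × (3/13) ≈ 0.000444868
sports: (49/85) × (20/49) × (3/49) × (19/49) × (26/49) × (33/49) ≈ 0.00199613
P(finance | x) = 0.0025184 / 0.004959398 ≈ 0.5078

0.5078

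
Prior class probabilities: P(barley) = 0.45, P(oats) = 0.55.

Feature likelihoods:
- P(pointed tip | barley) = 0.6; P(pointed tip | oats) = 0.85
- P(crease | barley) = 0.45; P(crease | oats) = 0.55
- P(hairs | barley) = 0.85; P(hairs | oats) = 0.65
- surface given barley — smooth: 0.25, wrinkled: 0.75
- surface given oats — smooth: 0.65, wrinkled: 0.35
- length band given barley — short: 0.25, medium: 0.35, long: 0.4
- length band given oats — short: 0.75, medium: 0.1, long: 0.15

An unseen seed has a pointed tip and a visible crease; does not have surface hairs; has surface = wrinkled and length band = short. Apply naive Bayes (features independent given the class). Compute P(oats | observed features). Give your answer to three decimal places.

barley: 0.45 × 0.6 × 0.45 × (1−0.85) × 0.75 × 0.25 = 0.0034171875
oats: 0.55 × 0.85 × 0.55 × (1−0.65) × 0.35 × 0.75 = 0.023623359375
P(oats | x) = 0.023623359375 / 0.027040546875 ≈ 0.874

0.874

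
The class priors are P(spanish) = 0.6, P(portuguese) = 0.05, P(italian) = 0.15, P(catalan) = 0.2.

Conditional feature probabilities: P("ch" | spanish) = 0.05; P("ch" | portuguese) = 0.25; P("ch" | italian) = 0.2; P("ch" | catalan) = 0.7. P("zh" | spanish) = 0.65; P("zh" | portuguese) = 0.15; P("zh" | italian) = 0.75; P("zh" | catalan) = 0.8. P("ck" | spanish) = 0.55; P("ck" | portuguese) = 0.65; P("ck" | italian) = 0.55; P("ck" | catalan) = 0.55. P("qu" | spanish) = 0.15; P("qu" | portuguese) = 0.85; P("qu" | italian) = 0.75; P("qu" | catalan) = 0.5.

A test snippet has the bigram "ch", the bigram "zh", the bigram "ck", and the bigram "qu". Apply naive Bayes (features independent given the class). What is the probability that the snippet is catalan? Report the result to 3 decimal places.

0.721

spanish: 0.6 × 0.05 × 0.65 × 0.55 × 0.15 = 0.00160875
portuguese: 0.05 × 0.25 × 0.15 × 0.65 × 0.85 = 0.0010359375
italian: 0.15 × 0.2 × 0.75 × 0.55 × 0.75 = 0.00928125
catalan: 0.2 × 0.7 × 0.8 × 0.55 × 0.5 = 0.0308
P(catalan | x) = 0.0308 / 0.0427259375 ≈ 0.721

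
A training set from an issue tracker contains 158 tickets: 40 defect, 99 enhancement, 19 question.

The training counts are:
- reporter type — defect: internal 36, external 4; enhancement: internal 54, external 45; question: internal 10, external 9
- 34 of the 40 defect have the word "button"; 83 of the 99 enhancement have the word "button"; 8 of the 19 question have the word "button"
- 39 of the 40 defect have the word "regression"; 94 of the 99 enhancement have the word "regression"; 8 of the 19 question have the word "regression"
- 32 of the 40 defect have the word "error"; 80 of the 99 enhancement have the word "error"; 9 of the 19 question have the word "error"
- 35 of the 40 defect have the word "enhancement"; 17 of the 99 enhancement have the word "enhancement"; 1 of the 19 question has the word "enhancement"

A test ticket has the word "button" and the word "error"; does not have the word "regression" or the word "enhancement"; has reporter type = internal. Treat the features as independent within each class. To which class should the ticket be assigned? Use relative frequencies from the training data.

defect: (40/158) × (36/40) × (34/40) × (1/40) × (32/40) × (5/40) ≈ 0.000484177
enhancement: (99/158) × (54/99) × (83/99) × (5/99) × (80/99) × (82/99) ≈ 0.00968608
question: (19/158) × (10/19) × (8/19) × (11/19) × (9/19) × (18/19) ≈ 0.00692351
Highest score → enhancement.

enhancement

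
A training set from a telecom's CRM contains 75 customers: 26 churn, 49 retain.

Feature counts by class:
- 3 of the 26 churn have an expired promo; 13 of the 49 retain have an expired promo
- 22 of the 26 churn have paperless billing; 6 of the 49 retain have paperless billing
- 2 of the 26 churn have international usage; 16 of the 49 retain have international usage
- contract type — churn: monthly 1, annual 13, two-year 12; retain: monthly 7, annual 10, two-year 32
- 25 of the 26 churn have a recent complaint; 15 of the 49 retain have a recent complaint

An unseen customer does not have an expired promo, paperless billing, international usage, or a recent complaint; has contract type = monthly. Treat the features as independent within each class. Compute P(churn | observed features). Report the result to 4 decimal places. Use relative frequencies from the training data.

churn: (26/75) × (23/26) × (4/26) × (24/26) × (1/26) × (1/26) ≈ 0.0000644235
retain: (49/75) × (36/49) × (43/49) × (33/49) × (7/49) × (34/49) ≈ 0.0281201
P(churn | x) = 0.0000644235 / 0.0281845235 ≈ 0.0023

0.0023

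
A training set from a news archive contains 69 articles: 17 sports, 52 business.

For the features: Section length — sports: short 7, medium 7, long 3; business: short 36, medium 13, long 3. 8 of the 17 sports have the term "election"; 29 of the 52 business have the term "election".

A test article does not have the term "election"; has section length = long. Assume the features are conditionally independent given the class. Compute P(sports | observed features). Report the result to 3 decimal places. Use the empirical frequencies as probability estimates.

0.545

sports: (17/69) × (3/17) × (9/17) ≈ 0.0230179
business: (52/69) × (3/52) × (23/52) ≈ 0.0192308
P(sports | x) = 0.0230179 / 0.0422487 ≈ 0.545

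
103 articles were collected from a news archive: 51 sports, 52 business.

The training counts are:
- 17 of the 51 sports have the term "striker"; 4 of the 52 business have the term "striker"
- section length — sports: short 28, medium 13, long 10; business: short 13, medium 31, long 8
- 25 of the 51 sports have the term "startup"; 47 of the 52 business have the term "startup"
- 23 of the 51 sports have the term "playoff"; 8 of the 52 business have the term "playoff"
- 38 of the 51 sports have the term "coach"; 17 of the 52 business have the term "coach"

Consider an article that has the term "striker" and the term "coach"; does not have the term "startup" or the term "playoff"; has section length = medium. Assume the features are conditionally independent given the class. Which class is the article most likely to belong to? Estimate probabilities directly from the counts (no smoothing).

sports: (51/103) × (17/51) × (13/51) × (26/51) × (28/51) × (38/51) ≈ 0.00877383
business: (52/103) × (4/52) × (31/52) × (5/52) × (44/52) × (17/52) ≈ 0.000615804
Highest score → sports.

sports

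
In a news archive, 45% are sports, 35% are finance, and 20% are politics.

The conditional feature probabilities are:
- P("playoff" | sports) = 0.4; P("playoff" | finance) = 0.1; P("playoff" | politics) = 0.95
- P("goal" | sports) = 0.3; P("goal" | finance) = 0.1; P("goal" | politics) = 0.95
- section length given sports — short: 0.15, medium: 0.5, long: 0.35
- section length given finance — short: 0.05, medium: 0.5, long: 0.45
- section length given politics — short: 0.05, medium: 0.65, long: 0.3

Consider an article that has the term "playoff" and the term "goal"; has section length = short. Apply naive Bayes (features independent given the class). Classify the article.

politics

sports: 0.45 × 0.4 × 0.3 × 0.15 = 0.0081
finance: 0.35 × 0.1 × 0.1 × 0.05 = 0.000175
politics: 0.2 × 0.95 × 0.95 × 0.05 = 0.009025
Highest score → politics.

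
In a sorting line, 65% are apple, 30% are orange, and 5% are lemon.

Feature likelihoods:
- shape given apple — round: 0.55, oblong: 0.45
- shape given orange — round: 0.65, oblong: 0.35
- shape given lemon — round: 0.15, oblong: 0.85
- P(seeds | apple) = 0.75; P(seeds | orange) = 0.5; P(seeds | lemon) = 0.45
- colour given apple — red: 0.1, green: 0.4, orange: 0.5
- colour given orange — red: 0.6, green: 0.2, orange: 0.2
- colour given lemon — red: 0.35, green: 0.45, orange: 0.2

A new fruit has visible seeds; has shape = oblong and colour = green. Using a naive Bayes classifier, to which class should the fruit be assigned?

apple: 0.65 × 0.45 × 0.75 × 0.4 = 0.08775
orange: 0.3 × 0.35 × 0.5 × 0.2 = 0.0105
lemon: 0.05 × 0.85 × 0.45 × 0.45 = 0.00860625
Highest score → apple.

apple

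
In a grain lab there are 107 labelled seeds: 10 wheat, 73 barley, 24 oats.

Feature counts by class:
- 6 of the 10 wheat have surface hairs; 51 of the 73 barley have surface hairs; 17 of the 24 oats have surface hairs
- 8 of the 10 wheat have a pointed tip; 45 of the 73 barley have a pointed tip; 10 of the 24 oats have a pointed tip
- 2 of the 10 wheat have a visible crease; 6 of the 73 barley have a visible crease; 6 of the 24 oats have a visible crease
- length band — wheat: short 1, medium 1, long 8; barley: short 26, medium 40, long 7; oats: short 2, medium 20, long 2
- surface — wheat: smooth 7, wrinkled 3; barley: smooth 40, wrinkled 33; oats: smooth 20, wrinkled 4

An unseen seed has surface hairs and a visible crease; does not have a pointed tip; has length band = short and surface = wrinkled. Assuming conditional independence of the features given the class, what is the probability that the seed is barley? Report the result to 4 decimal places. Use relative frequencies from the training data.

wheat: (10/107) × (6/10) × (2/10) × (2/10) × (1/10) × (3/10) ≈ 0.0000672897
barley: (73/107) × (51/73) × (28/73) × (6/73) × (26/73) × (33/73) ≈ 0.00241931
oats: (24/107) × (17/24) × (14/24) × (6/24) × (2/24) × (4/24) ≈ 0.000321803
P(barley | x) = 0.00241931 / 0.0028084027 ≈ 0.8615

0.8615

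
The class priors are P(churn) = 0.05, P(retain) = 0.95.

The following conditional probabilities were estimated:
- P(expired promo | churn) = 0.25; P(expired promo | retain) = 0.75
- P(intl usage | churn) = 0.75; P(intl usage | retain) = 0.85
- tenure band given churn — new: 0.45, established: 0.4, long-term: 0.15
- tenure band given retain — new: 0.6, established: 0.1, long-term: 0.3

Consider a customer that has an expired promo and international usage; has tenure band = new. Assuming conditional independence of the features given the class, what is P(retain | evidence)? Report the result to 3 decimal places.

0.989

churn: 0.05 × 0.25 × 0.75 × 0.45 = 0.00421875
retain: 0.95 × 0.75 × 0.85 × 0.6 = 0.363375
P(retain | x) = 0.363375 / 0.36759375 ≈ 0.989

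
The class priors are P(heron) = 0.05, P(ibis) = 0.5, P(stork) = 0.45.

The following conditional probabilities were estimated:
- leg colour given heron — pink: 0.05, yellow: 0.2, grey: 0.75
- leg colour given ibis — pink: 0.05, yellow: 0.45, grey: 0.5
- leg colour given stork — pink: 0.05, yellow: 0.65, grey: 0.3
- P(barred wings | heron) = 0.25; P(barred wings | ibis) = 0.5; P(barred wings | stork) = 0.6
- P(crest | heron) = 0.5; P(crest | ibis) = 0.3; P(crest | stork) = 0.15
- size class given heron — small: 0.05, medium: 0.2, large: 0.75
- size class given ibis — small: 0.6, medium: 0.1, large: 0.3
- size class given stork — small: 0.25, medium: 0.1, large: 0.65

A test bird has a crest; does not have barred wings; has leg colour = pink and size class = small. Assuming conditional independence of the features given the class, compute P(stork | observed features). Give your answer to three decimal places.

heron: 0.05 × 0.05 × (1−0.25) × 0.5 × 0.05 = 0.000046875
ibis: 0.5 × 0.05 × (1−0.5) × 0.3 × 0.6 = 0.00225
stork: 0.45 × 0.05 × (1−0.6) × 0.15 × 0.25 = 0.0003375
P(stork | x) = 0.0003375 / 0.002634375 ≈ 0.128

0.128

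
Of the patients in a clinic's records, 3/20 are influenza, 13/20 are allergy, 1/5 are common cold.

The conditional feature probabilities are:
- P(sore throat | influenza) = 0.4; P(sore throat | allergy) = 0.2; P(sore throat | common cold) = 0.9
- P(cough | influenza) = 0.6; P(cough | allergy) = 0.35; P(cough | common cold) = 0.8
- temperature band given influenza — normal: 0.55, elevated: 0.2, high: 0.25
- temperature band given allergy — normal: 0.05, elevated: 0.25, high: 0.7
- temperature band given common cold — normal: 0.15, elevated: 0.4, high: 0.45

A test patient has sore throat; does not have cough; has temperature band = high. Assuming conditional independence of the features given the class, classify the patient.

influenza: 0.15 × 0.4 × (1−0.6) × 0.25 = 0.006
allergy: 0.65 × 0.2 × (1−0.35) × 0.7 = 0.05915
common cold: 0.2 × 0.9 × (1−0.8) × 0.45 = 0.0162
Highest score → allergy.

allergy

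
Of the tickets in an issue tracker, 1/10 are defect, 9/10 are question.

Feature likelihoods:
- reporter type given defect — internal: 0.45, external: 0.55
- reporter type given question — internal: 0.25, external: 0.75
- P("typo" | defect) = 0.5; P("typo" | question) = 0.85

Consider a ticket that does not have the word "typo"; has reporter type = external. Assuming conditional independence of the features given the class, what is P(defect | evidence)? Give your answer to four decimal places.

defect: 0.1 × 0.55 × (1−0.5) = 0.0275
question: 0.9 × 0.75 × (1−0.85) = 0.10125
P(defect | x) = 0.0275 / 0.12875 ≈ 0.2136

0.2136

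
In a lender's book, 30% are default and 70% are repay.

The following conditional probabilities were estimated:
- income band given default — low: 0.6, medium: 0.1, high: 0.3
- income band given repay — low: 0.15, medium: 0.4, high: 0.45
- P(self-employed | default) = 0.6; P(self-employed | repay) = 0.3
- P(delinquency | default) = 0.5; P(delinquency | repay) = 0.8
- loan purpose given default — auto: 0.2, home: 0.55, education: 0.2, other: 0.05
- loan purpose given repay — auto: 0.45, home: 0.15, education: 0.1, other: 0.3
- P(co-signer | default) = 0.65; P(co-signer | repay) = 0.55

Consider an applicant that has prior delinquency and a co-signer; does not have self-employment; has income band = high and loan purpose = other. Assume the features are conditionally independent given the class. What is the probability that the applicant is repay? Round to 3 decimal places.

default: 0.3 × 0.3 × (1−0.6) × 0.5 × 0.05 × 0.65 = 0.000585
repay: 0.7 × 0.45 × (1−0.3) × 0.8 × 0.3 × 0.55 = 0.029106
P(repay | x) = 0.029106 / 0.029691 ≈ 0.980

0.980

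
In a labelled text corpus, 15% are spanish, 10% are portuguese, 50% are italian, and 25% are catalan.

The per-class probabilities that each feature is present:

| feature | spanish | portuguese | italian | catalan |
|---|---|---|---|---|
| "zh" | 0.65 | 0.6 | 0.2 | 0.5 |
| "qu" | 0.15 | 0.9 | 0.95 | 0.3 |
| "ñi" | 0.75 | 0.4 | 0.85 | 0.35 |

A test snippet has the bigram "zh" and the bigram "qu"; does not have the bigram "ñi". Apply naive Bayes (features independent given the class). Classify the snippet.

portuguese

spanish: 0.15 × 0.65 × 0.15 × (1−0.75) = 0.00365625
portuguese: 0.1 × 0.6 × 0.9 × (1−0.4) = 0.0324
italian: 0.5 × 0.2 × 0.95 × (1−0.85) = 0.01425
catalan: 0.25 × 0.5 × 0.3 × (1−0.35) = 0.024375
Highest score → portuguese.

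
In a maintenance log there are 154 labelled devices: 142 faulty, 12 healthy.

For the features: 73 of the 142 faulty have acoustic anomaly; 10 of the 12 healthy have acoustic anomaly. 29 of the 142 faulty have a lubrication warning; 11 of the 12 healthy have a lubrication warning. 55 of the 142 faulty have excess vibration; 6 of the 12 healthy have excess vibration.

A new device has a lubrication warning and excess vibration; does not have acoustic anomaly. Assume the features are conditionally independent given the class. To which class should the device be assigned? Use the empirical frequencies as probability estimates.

faulty

faulty: (142/154) × (69/142) × (29/142) × (55/142) ≈ 0.0354415
healthy: (12/154) × (2/12) × (11/12) × (6/12) ≈ 0.00595238
Highest score → faulty.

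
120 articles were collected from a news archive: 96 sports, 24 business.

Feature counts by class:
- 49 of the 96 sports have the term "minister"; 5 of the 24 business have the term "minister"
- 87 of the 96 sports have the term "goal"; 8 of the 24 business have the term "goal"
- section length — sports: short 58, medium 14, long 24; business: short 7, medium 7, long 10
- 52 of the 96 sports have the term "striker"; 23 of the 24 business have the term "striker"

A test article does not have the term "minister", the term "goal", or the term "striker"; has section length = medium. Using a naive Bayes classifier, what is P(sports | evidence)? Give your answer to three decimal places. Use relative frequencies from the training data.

sports: (96/120) × (47/96) × (9/96) × (14/96) × (44/96) ≈ 0.00245429
business: (24/120) × (19/24) × (16/24) × (7/24) × (1/24) ≈ 0.00128279
P(sports | x) = 0.00245429 / 0.00373708 ≈ 0.657

0.657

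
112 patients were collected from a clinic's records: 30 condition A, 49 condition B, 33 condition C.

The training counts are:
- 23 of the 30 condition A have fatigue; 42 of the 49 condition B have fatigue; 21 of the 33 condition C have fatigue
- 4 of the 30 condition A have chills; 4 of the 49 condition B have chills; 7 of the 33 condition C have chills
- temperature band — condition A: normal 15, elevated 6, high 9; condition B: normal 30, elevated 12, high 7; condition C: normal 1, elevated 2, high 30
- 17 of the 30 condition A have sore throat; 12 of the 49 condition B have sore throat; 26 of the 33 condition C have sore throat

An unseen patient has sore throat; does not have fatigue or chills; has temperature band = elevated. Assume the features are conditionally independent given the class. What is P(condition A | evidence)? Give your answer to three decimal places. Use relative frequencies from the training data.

condition A: (30/112) × (7/30) × (26/30) × (6/30) × (17/30) ≈ 0.00613889
condition B: (49/112) × (7/49) × (45/49) × (12/49) × (12/49) ≈ 0.00344244
condition C: (33/112) × (12/33) × (26/33) × (2/33) × (26/33) ≈ 0.00403086
P(condition A | x) = 0.00613889 / 0.01361219 ≈ 0.451

0.451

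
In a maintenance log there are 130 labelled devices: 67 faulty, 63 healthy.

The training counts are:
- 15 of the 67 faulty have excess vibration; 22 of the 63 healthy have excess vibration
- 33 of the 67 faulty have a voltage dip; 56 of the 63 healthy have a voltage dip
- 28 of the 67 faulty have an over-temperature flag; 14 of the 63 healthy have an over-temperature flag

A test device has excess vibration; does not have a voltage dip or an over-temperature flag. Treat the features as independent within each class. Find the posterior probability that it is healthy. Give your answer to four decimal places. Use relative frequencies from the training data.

faulty: (67/130) × (15/67) × (34/67) × (39/67) ≈ 0.0340833
healthy: (63/130) × (22/63) × (7/63) × (49/63) ≈ 0.0146249
P(healthy | x) = 0.0146249 / 0.0487082 ≈ 0.3003

0.3003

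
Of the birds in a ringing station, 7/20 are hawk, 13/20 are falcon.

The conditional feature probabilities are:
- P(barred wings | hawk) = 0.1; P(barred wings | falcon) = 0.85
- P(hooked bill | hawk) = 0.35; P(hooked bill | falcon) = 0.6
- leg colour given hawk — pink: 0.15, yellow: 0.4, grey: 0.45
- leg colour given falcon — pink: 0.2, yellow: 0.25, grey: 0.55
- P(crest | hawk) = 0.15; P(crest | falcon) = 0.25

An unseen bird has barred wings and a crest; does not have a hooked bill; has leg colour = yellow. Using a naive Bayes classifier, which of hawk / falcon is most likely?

hawk: 0.35 × 0.1 × (1−0.35) × 0.4 × 0.15 = 0.001365
falcon: 0.65 × 0.85 × (1−0.6) × 0.25 × 0.25 = 0.0138125
Highest score → falcon.

falcon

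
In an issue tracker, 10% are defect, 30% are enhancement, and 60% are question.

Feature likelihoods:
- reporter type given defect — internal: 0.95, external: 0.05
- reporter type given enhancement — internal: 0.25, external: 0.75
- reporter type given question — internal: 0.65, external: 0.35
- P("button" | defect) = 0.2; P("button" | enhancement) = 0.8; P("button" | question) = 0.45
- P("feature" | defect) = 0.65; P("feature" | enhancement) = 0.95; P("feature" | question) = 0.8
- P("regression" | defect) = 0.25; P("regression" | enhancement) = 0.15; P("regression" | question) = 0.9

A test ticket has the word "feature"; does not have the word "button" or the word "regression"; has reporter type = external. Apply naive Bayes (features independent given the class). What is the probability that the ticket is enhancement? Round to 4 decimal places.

0.7646

defect: 0.1 × 0.05 × (1−0.2) × 0.65 × (1−0.25) = 0.00195
enhancement: 0.3 × 0.75 × (1−0.8) × 0.95 × (1−0.15) = 0.0363375
question: 0.6 × 0.35 × (1−0.45) × 0.8 × (1−0.9) = 0.00924
P(enhancement | x) = 0.0363375 / 0.0475275 ≈ 0.7646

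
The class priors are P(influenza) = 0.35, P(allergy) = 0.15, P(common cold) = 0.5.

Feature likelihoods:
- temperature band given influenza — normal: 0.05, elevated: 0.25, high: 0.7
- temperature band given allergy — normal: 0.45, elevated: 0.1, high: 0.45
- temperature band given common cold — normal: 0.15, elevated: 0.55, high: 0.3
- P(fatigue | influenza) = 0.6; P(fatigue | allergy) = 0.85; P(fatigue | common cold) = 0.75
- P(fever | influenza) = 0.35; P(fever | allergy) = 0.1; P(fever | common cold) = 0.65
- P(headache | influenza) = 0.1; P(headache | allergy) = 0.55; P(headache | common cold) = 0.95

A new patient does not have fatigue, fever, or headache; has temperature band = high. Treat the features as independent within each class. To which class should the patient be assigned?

influenza

influenza: 0.35 × 0.7 × (1−0.6) × (1−0.35) × (1−0.1) = 0.05733
allergy: 0.15 × 0.45 × (1−0.85) × (1−0.1) × (1−0.55) = 0.004100625
common cold: 0.5 × 0.3 × (1−0.75) × (1−0.65) × (1−0.95) = 0.00065625
Highest score → influenza.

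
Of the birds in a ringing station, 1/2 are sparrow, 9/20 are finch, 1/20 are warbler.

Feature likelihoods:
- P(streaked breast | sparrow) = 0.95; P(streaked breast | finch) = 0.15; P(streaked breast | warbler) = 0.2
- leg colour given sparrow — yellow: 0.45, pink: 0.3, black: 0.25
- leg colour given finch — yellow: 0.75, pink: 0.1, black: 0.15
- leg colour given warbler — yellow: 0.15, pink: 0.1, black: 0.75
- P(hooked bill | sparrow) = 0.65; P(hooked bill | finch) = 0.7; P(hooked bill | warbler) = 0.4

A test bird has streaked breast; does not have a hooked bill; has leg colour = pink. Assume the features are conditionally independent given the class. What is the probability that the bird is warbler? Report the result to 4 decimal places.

0.0114

sparrow: 0.5 × 0.95 × 0.3 × (1−0.65) = 0.049875
finch: 0.45 × 0.15 × 0.1 × (1−0.7) = 0.002025
warbler: 0.05 × 0.2 × 0.1 × (1−0.4) = 0.0006
P(warbler | x) = 0.0006 / 0.0525 ≈ 0.0114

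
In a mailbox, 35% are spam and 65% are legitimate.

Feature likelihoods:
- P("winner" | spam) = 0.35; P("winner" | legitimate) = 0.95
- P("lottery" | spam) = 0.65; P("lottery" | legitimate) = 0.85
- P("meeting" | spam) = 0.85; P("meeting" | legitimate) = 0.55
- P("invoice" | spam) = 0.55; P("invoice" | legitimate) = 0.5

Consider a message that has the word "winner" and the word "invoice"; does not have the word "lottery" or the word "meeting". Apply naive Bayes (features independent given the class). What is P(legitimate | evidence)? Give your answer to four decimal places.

spam: 0.35 × 0.35 × (1−0.65) × (1−0.85) × 0.55 = 0.0035371875
legitimate: 0.65 × 0.95 × (1−0.85) × (1−0.55) × 0.5 = 0.020840625
P(legitimate | x) = 0.020840625 / 0.0243778125 ≈ 0.8549

0.8549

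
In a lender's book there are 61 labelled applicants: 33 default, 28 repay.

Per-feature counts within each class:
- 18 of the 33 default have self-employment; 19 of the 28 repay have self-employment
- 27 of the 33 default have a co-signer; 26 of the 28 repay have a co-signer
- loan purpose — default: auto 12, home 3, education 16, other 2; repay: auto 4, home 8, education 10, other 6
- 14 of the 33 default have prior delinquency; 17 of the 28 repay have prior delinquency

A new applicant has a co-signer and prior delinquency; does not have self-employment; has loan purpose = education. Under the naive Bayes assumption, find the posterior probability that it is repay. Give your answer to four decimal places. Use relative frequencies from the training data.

default: (33/61) × (15/33) × (27/33) × (16/33) × (14/33) ≈ 0.0413839
repay: (28/61) × (9/28) × (26/28) × (10/28) × (17/28) ≈ 0.0297071
P(repay | x) = 0.0297071 / 0.071091 ≈ 0.4179

0.4179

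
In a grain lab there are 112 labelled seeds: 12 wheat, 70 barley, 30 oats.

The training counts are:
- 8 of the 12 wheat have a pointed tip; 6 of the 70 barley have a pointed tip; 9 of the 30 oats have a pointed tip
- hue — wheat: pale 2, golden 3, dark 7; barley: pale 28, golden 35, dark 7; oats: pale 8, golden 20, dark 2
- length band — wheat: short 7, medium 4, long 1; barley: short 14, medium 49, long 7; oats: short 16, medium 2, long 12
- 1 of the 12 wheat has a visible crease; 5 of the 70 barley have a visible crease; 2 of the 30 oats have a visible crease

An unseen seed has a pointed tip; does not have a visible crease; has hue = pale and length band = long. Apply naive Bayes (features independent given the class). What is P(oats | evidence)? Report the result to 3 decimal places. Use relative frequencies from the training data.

wheat: (12/112) × (8/12) × (2/12) × (1/12) × (11/12) ≈ 0.000909392
barley: (70/112) × (6/70) × (28/70) × (7/70) × (65/70) ≈ 0.0019898
oats: (30/112) × (9/30) × (8/30) × (12/30) × (28/30) = 0.008
P(oats | x) = 0.008 / 0.010899192 ≈ 0.734

0.734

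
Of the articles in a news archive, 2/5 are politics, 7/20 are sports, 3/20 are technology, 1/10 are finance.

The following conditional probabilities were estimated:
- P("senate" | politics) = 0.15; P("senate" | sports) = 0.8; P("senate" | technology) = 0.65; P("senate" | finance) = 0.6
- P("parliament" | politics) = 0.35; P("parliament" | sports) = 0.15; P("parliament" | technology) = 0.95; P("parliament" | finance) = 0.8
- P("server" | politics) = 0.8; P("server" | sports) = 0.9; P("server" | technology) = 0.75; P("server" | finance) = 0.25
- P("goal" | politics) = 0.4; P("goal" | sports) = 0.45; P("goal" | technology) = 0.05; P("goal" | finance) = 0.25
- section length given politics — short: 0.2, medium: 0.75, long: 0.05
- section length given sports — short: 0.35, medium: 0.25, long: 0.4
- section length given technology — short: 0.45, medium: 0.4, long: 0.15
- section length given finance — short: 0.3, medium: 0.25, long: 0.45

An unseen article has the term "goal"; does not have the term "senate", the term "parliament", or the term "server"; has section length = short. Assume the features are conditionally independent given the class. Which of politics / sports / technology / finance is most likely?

politics

politics: 0.4 × (1−0.15) × (1−0.35) × (1−0.8) × 0.4 × 0.2 = 0.003536
sports: 0.35 × (1−0.8) × (1−0.15) × (1−0.9) × 0.45 × 0.35 = 0.000937125
technology: 0.15 × (1−0.65) × (1−0.95) × (1−0.75) × 0.05 × 0.45 = 0.000014765625
finance: 0.1 × (1−0.6) × (1−0.8) × (1−0.25) × 0.25 × 0.3 = 0.00045
Highest score → politics.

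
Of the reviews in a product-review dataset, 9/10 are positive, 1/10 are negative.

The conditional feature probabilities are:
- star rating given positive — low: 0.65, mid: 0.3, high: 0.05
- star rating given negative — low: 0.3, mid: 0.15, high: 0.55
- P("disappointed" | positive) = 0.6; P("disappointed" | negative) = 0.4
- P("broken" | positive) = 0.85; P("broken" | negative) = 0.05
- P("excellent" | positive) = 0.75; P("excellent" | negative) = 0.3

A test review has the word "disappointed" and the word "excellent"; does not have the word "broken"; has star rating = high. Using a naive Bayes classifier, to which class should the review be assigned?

positive: 0.9 × 0.05 × 0.6 × (1−0.85) × 0.75 = 0.0030375
negative: 0.1 × 0.55 × 0.4 × (1−0.05) × 0.3 = 0.00627
Highest score → negative.

negative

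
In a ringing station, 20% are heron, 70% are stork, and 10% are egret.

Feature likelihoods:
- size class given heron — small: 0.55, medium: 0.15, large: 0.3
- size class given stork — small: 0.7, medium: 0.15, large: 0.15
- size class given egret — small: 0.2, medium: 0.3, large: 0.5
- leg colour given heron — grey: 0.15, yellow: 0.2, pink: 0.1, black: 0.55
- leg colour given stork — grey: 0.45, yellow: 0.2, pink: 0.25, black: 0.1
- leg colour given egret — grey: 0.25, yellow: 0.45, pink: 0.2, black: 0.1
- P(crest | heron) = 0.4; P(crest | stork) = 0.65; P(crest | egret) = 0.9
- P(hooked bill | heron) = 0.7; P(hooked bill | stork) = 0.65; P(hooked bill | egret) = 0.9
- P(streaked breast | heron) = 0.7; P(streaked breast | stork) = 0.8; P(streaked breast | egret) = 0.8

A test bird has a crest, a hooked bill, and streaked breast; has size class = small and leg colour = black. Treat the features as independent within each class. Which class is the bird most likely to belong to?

stork

heron: 0.2 × 0.55 × 0.55 × 0.4 × 0.7 × 0.7 = 0.011858
stork: 0.7 × 0.7 × 0.1 × 0.65 × 0.65 × 0.8 = 0.016562
egret: 0.1 × 0.2 × 0.1 × 0.9 × 0.9 × 0.8 = 0.001296
Highest score → stork.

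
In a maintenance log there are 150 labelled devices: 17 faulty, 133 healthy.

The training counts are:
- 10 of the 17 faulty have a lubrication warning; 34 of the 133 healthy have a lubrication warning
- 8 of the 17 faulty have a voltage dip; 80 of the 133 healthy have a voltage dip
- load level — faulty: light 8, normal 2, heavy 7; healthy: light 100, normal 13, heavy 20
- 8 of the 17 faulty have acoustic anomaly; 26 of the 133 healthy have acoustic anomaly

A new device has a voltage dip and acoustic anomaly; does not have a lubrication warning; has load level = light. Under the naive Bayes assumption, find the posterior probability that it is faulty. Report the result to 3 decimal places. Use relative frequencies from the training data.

faulty: (17/150) × (7/17) × (8/17) × (8/17) × (8/17) ≈ 0.00486329
healthy: (133/150) × (99/133) × (80/133) × (100/133) × (26/133) ≈ 0.0583515
P(faulty | x) = 0.00486329 / 0.06321479 ≈ 0.077

0.077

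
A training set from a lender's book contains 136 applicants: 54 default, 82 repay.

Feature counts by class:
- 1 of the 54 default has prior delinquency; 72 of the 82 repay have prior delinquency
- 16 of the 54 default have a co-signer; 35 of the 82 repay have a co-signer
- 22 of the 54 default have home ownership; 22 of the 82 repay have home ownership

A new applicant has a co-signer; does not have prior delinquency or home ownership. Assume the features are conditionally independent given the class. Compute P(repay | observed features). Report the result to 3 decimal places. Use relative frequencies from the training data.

default: (54/136) × (53/54) × (16/54) × (32/54) ≈ 0.0684257
repay: (82/136) × (10/82) × (35/82) × (60/82) ≈ 0.0229643
P(repay | x) = 0.0229643 / 0.09139 ≈ 0.251

0.251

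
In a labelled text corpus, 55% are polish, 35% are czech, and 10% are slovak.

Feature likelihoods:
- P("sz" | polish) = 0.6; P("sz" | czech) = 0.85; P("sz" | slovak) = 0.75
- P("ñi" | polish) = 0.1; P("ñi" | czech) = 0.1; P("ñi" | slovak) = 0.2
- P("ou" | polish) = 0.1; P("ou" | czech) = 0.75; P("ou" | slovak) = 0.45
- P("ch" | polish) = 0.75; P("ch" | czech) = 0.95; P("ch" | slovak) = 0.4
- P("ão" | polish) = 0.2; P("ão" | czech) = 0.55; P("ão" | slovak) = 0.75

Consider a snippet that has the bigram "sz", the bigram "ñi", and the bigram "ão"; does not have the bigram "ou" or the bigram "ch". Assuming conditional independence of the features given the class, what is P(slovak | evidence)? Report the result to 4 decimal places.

polish: 0.55 × 0.6 × 0.1 × (1−0.1) × (1−0.75) × 0.2 = 0.001485
czech: 0.35 × 0.85 × 0.1 × (1−0.75) × (1−0.95) × 0.55 = 0.00020453125
slovak: 0.1 × 0.75 × 0.2 × (1−0.45) × (1−0.4) × 0.75 = 0.0037125
P(slovak | x) = 0.0037125 / 0.00540203125 ≈ 0.6872

0.6872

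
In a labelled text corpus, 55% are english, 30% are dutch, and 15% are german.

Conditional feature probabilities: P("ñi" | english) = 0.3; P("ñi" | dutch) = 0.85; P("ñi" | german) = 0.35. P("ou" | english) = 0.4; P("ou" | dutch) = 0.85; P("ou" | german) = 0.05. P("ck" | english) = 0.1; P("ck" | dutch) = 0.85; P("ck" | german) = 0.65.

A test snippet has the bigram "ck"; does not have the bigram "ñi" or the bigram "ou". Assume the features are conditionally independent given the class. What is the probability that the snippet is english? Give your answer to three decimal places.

english: 0.55 × (1−0.3) × (1−0.4) × 0.1 = 0.0231
dutch: 0.3 × (1−0.85) × (1−0.85) × 0.85 = 0.0057375
german: 0.15 × (1−0.35) × (1−0.05) × 0.65 = 0.06020625
P(english | x) = 0.0231 / 0.08904375 ≈ 0.259

0.259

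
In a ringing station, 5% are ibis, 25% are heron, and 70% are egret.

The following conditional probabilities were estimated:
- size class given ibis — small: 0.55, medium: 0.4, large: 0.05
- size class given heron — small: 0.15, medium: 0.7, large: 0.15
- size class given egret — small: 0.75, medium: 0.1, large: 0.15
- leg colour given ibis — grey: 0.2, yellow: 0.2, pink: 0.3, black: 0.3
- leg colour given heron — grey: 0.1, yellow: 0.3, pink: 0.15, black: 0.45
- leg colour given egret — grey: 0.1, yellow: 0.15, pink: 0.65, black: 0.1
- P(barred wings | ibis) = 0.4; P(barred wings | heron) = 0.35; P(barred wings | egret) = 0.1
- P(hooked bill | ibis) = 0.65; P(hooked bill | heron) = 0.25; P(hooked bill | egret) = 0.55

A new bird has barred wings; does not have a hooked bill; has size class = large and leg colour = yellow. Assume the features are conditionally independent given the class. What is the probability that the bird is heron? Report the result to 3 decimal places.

ibis: 0.05 × 0.05 × 0.2 × 0.4 × (1−0.65) = 0.00007
heron: 0.25 × 0.15 × 0.3 × 0.35 × (1−0.25) = 0.002953125
egret: 0.7 × 0.15 × 0.15 × 0.1 × (1−0.55) = 0.00070875
P(heron | x) = 0.002953125 / 0.003731875 ≈ 0.791

0.791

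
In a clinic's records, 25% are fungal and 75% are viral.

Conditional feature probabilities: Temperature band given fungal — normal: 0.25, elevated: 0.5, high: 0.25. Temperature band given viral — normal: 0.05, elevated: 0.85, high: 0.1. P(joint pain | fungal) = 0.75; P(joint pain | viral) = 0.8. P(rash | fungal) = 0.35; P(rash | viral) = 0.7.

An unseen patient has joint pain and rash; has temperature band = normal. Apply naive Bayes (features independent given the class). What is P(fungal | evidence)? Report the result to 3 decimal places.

0.439

fungal: 0.25 × 0.25 × 0.75 × 0.35 = 0.01640625
viral: 0.75 × 0.05 × 0.8 × 0.7 = 0.021
P(fungal | x) = 0.01640625 / 0.03740625 ≈ 0.439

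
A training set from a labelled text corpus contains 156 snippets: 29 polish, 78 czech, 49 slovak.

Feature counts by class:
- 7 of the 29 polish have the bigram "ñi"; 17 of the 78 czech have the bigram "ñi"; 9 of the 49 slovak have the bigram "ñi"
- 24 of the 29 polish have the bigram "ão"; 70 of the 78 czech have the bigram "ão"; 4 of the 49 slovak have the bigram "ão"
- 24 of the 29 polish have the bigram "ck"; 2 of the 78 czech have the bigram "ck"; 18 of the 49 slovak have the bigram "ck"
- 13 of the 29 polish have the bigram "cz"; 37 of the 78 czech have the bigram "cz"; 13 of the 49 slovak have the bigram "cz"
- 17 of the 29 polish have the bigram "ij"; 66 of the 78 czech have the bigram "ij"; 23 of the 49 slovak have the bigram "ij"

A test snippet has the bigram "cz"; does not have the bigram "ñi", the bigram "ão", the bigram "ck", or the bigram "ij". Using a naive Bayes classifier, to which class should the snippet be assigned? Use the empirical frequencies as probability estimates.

polish: (29/156) × (22/29) × (5/29) × (5/29) × (13/29) × (12/29) ≈ 0.000777626
czech: (78/156) × (61/78) × (8/78) × (76/78) × (37/78) × (12/78) ≈ 0.00285176
slovak: (49/156) × (40/49) × (45/49) × (31/49) × (13/49) × (26/49) ≈ 0.0209721
Highest score → slovak.

slovak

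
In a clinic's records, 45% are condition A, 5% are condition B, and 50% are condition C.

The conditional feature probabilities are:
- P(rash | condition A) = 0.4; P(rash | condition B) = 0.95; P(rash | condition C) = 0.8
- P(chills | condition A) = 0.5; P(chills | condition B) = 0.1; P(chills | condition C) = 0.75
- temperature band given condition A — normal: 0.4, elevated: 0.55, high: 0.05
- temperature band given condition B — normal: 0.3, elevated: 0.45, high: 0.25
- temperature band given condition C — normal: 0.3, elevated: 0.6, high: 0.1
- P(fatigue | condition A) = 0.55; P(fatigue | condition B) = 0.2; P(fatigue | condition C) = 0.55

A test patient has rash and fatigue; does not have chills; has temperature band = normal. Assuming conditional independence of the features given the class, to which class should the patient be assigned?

condition A

condition A: 0.45 × 0.4 × (1−0.5) × 0.4 × 0.55 = 0.0198
condition B: 0.05 × 0.95 × (1−0.1) × 0.3 × 0.2 = 0.002565
condition C: 0.5 × 0.8 × (1−0.75) × 0.3 × 0.55 = 0.0165
Highest score → condition A.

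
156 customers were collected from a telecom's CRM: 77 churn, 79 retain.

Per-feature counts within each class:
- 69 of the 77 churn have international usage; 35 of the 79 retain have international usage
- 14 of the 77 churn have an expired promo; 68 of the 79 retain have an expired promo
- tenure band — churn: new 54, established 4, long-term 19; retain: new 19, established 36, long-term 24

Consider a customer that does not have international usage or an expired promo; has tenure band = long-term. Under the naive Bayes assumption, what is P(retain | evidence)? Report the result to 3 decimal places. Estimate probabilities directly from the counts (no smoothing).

0.535

churn: (77/156) × (8/77) × (63/77) × (19/77) ≈ 0.0103533
retain: (79/156) × (44/79) × (11/79) × (24/79) ≈ 0.011931
P(retain | x) = 0.011931 / 0.0222843 ≈ 0.535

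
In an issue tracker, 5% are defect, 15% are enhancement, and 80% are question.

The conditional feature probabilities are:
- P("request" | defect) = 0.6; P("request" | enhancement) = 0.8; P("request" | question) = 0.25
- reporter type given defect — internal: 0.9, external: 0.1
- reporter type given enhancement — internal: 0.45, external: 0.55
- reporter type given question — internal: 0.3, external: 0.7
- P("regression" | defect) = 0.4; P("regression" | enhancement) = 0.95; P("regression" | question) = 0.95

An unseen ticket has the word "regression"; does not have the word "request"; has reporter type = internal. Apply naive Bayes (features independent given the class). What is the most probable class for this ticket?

question

defect: 0.05 × (1−0.6) × 0.9 × 0.4 = 0.0072
enhancement: 0.15 × (1−0.8) × 0.45 × 0.95 = 0.012825
question: 0.8 × (1−0.25) × 0.3 × 0.95 = 0.171
Highest score → question.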